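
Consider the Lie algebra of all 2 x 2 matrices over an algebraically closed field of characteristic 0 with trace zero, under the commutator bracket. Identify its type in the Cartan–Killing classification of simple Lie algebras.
A_1

This is sl(2), which has dimension 2^2 - 1 = 3 and rank 2 - 1 = 1 (a Cartan subalgebra is the diagonal traceless matrices). In the classification of classical Lie algebras, the special linear algebra sl(n+1) has type A_n; here n = 1, so the Dynkin diagram is a chain of 1 nodes with single edges (A_1). Hence the type is A_1.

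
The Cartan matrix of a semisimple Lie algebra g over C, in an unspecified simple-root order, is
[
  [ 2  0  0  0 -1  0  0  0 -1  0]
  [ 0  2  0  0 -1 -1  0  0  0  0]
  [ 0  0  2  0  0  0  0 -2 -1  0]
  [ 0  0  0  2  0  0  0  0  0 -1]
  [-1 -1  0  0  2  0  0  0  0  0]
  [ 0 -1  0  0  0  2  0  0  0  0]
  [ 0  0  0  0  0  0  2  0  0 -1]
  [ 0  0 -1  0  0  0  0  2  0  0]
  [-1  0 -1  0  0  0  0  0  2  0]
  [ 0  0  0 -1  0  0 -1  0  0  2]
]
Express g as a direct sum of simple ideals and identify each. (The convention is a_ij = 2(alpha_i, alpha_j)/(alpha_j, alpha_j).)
The diagram associated to this matrix has two connected components: the simple roots {alpha_4, alpha_7, alpha_10} form a chain of 3 nodes with single edges (A_3), and {alpha_1, alpha_2, alpha_3, alpha_5, alpha_6, alpha_8, alpha_9} form a chain of 7 nodes with a double edge at one end; the terminal node there is the unique short simple root (B_7). A semisimple Lie algebra decomposes uniquely as the direct sum of simple ideals, one per connected component of its Dynkin diagram, so g ≅ A_3 ⊕ B_7 (dimension 15 + 105 = 120).

A_3 ⊕ B_7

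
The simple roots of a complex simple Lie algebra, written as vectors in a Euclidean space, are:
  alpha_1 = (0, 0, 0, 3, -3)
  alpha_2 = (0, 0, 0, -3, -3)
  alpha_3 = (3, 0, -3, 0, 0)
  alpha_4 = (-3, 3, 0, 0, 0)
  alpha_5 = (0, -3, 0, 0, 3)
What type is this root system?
Compute the Cartan integers a_ij = 2(alpha_i, alpha_j)/(alpha_j, alpha_j); the resulting 5x5 Cartan matrix is
[[2, 0, 0, 0, -1], [0, 2, 0, 0, -1], [0, 0, 2, -1, 0], [0, 0, -1, 2, -1], [-1, -1, 0, -1, 2]].
All simple roots have the same length, so the diagram is simply laced. The associated Dynkin diagram is a chain of 3 nodes with a fork of two nodes at one end (D_5), so the type is D_5 (the algebra so(10)).

D_5 (so(10))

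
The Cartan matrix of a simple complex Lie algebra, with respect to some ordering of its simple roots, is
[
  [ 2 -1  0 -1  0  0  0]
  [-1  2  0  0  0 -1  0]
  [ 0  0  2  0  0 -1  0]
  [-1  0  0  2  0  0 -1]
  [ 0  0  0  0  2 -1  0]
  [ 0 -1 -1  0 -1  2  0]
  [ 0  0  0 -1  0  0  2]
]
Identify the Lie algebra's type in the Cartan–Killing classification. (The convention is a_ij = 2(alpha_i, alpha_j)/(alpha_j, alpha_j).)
type D_7

The matrix has rank 7 with 2's on the diagonal. Reading the off-diagonal entries as Dynkin edges (a single edge where a_ij = a_ji = -1; a double or triple edge where a_ij * a_ji = 2 or 3), the diagram is a chain of 5 nodes with a fork of two nodes at one end (D_7). One simple-root ordering that puts it in standard form is (alpha_7, alpha_4, alpha_1, alpha_2, alpha_6, alpha_5, alpha_3). So the algebra is type D_7, i.e. so(14).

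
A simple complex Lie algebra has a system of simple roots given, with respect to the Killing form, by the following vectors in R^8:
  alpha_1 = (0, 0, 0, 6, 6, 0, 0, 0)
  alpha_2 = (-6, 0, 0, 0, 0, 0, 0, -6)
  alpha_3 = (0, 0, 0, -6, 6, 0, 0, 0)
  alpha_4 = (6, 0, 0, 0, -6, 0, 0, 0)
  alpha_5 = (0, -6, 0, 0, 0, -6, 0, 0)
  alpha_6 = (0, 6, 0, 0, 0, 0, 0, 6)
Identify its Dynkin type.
D6

Compute the Cartan integers a_ij = 2(alpha_i, alpha_j)/(alpha_j, alpha_j); the resulting 6x6 Cartan matrix is
[[2, 0, 0, -1, 0, 0], [0, 2, 0, -1, 0, -1], [0, 0, 2, -1, 0, 0], [-1, -1, -1, 2, 0, 0], [0, 0, 0, 0, 2, -1], [0, -1, 0, 0, -1, 2]].
All simple roots have the same length, so the diagram is simply laced. The associated Dynkin diagram is a chain of 4 nodes with a fork of two nodes at one end (D_6), so the type is D_6 (the algebra so(12)).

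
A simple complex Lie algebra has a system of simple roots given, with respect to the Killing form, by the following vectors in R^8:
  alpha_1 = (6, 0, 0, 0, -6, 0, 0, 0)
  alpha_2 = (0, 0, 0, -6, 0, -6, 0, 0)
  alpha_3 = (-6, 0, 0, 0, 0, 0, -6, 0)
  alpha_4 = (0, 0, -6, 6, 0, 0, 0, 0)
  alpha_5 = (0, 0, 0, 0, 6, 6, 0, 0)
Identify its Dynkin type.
A_5 (sl(6))

Compute the Cartan integers a_ij = 2(alpha_i, alpha_j)/(alpha_j, alpha_j); the resulting 5x5 Cartan matrix is
[[2, 0, -1, 0, -1], [0, 2, 0, -1, -1], [-1, 0, 2, 0, 0], [0, -1, 0, 2, 0], [-1, -1, 0, 0, 2]].
All simple roots have the same length, so the diagram is simply laced. The associated Dynkin diagram is a chain of 5 nodes with single edges (A_5), so the type is A_5 (the algebra sl(6)).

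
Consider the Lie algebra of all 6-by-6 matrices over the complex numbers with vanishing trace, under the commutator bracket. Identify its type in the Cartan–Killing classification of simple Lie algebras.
type A_5

This is sl(6), which has dimension 6^2 - 1 = 35 and rank 6 - 1 = 5 (a Cartan subalgebra is the diagonal traceless matrices). In the classification of classical Lie algebras, the special linear algebra sl(n+1) has type A_n; here n = 5, so the Dynkin diagram is a chain of 5 nodes with single edges (A_5). Hence the type is A_5.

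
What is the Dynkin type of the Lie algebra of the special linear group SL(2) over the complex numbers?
This is sl(2), which has dimension 2^2 - 1 = 3 and rank 2 - 1 = 1 (a Cartan subalgebra is the diagonal traceless matrices). In the classification of classical Lie algebras, the special linear algebra sl(n+1) has type A_n; here n = 1, so the Dynkin diagram is a chain of 1 nodes with single edges (A_1). Hence the type is A_1.

type A_1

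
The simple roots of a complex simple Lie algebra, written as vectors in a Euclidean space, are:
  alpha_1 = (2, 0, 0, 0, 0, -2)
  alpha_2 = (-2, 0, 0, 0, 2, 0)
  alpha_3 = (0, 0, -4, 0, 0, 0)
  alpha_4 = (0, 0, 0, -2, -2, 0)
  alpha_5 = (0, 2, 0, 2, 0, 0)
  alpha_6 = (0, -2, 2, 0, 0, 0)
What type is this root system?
Compute the Cartan integers a_ij = 2(alpha_i, alpha_j)/(alpha_j, alpha_j); the resulting 6x6 Cartan matrix is
[[2, -1, 0, 0, 0, 0], [-1, 2, 0, -1, 0, 0], [0, 0, 2, 0, 0, -2], [0, -1, 0, 2, -1, 0], [0, 0, 0, -1, 2, -1], [0, 0, -1, 0, -1, 2]].
The roots have two lengths (squared-length ratio 2:1); the short ones are alpha_{1,2,4,5,6}. The associated Dynkin diagram is a chain of 6 nodes with a double edge at one end; the terminal node there is the unique long simple root (C_6), so the type is C_6 (the algebra sp(12)).

C_6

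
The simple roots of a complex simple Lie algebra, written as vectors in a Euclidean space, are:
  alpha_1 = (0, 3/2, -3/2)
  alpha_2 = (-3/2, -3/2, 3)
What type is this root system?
G_2

Compute the Cartan integers a_ij = 2(alpha_i, alpha_j)/(alpha_j, alpha_j); the resulting 2x2 Cartan matrix is
[[2, -1], [-3, 2]].
The roots have two lengths (squared-length ratio 3:1); the short ones are alpha_{1}. The associated Dynkin diagram is two nodes joined by a triple edge (G_2), so the type is G_2.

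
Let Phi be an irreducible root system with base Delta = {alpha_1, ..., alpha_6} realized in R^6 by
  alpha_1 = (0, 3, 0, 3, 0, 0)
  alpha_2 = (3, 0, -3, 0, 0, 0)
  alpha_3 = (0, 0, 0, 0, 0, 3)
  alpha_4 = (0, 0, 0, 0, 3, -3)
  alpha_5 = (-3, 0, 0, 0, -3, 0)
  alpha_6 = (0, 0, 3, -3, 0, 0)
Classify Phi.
B_6 (so(13))

Compute the Cartan integers a_ij = 2(alpha_i, alpha_j)/(alpha_j, alpha_j); the resulting 6x6 Cartan matrix is
[[2, 0, 0, 0, 0, -1], [0, 2, 0, 0, -1, -1], [0, 0, 2, -1, 0, 0], [0, 0, -2, 2, -1, 0], [0, -1, 0, -1, 2, 0], [-1, -1, 0, 0, 0, 2]].
The roots have two lengths (squared-length ratio 2:1); the short ones are alpha_{3}. The associated Dynkin diagram is a chain of 6 nodes with a double edge at one end; the terminal node there is the unique short simple root (B_6), so the type is B_6 (the algebra so(13)).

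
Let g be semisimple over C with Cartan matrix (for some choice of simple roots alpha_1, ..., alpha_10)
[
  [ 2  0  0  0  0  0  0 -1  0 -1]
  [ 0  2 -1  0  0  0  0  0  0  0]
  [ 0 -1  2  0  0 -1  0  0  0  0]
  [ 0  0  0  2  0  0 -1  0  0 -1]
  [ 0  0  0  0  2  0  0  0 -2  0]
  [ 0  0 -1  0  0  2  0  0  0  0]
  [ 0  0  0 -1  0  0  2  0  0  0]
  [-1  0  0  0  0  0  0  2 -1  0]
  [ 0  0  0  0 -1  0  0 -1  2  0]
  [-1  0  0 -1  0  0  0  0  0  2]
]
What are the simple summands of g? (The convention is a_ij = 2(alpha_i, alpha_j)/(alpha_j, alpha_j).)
A3 + C7

The diagram associated to this matrix has two connected components: the simple roots {alpha_2, alpha_3, alpha_6} form a chain of 3 nodes with single edges (A_3), and {alpha_1, alpha_4, alpha_5, alpha_7, alpha_8, alpha_9, alpha_10} form a chain of 7 nodes with a double edge at one end; the terminal node there is the unique long simple root (C_7). A semisimple Lie algebra decomposes uniquely as the direct sum of simple ideals, one per connected component of its Dynkin diagram, so g ≅ A_3 ⊕ C_7 (dimension 15 + 105 = 120).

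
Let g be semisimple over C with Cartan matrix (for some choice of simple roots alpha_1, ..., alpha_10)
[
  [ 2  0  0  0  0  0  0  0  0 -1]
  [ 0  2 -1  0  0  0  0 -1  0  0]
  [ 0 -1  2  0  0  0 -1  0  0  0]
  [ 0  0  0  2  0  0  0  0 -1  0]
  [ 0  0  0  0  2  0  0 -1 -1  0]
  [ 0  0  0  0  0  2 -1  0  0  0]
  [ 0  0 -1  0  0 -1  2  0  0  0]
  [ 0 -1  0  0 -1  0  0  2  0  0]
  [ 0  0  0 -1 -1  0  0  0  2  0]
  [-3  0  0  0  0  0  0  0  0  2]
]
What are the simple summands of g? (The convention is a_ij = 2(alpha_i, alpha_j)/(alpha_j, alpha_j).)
The diagram associated to this matrix has two connected components: the simple roots {alpha_2, alpha_3, alpha_4, alpha_5, alpha_6, alpha_7, alpha_8, alpha_9} form a chain of 8 nodes with single edges (A_8), and {alpha_1, alpha_10} form two nodes joined by a triple edge (G_2). A semisimple Lie algebra decomposes uniquely as the direct sum of simple ideals, one per connected component of its Dynkin diagram, so g ≅ A_8 ⊕ G_2 (dimension 80 + 14 = 94).

type A_8 ⊕ type G_2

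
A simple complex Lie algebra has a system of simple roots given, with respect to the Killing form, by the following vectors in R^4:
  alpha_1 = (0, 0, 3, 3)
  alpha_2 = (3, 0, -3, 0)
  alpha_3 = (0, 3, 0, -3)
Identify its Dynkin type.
A_3

Compute the Cartan integers a_ij = 2(alpha_i, alpha_j)/(alpha_j, alpha_j); the resulting 3x3 Cartan matrix is
[[2, -1, -1], [-1, 2, 0], [-1, 0, 2]].
All simple roots have the same length, so the diagram is simply laced. The associated Dynkin diagram is a chain of 3 nodes with single edges (A_3), so the type is A_3 (the algebra sl(4)).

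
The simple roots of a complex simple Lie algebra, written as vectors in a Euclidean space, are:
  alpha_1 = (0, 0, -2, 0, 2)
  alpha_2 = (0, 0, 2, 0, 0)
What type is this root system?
type B_2

Compute the Cartan integers a_ij = 2(alpha_i, alpha_j)/(alpha_j, alpha_j); the resulting 2x2 Cartan matrix is
[[2, -2], [-1, 2]].
The roots have two lengths (squared-length ratio 2:1); the short ones are alpha_{2}. The associated Dynkin diagram is a chain of 2 nodes with a double edge at one end; the terminal node there is the unique short simple root (B_2), so the type is B_2 (the algebra so(5)).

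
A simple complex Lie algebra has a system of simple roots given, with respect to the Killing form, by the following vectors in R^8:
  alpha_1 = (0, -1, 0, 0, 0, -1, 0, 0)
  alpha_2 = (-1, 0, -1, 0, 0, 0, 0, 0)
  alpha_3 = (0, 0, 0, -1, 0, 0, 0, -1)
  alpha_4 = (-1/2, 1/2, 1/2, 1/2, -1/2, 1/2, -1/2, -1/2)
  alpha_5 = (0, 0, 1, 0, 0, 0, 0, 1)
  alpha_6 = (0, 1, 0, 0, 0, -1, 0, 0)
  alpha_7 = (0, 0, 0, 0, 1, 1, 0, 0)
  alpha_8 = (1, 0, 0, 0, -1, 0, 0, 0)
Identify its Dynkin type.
Compute the Cartan integers a_ij = 2(alpha_i, alpha_j)/(alpha_j, alpha_j); the resulting 8x8 Cartan matrix is
[[2, 0, 0, -1, 0, 0, -1, 0], [0, 2, 0, 0, -1, 0, 0, -1], [0, 0, 2, 0, -1, 0, 0, 0], [-1, 0, 0, 2, 0, 0, 0, 0], [0, -1, -1, 0, 2, 0, 0, 0], [0, 0, 0, 0, 0, 2, -1, 0], [-1, 0, 0, 0, 0, -1, 2, -1], [0, -1, 0, 0, 0, 0, -1, 2]].
All simple roots have the same length, so the diagram is simply laced. The associated Dynkin diagram is a chain of 7 nodes with one extra node attached to the third node from one end (E_8), so the type is E_8.

E_8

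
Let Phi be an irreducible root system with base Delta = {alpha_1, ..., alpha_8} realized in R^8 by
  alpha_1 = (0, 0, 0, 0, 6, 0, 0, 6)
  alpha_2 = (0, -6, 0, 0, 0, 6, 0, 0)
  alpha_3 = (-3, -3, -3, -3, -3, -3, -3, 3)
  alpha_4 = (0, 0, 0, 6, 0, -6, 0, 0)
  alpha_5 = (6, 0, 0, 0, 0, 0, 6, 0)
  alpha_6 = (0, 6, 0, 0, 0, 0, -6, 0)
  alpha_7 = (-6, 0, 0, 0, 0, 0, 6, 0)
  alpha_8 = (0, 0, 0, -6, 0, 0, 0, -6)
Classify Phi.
E_8

Compute the Cartan integers a_ij = 2(alpha_i, alpha_j)/(alpha_j, alpha_j); the resulting 8x8 Cartan matrix is
[[2, 0, 0, 0, 0, 0, 0, -1], [0, 2, 0, -1, 0, -1, 0, 0], [0, 0, 2, 0, -1, 0, 0, 0], [0, -1, 0, 2, 0, 0, 0, -1], [0, 0, -1, 0, 2, -1, 0, 0], [0, -1, 0, 0, -1, 2, -1, 0], [0, 0, 0, 0, 0, -1, 2, 0], [-1, 0, 0, -1, 0, 0, 0, 2]].
All simple roots have the same length, so the diagram is simply laced. The associated Dynkin diagram is a chain of 7 nodes with one extra node attached to the third node from one end (E_8), so the type is E_8.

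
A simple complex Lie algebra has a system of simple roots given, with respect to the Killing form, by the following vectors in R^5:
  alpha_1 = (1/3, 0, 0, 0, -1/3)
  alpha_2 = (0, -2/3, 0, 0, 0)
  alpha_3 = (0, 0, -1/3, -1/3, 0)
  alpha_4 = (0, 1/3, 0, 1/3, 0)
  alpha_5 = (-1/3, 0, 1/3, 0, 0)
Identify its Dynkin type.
C_5

Compute the Cartan integers a_ij = 2(alpha_i, alpha_j)/(alpha_j, alpha_j); the resulting 5x5 Cartan matrix is
[[2, 0, 0, 0, -1], [0, 2, 0, -2, 0], [0, 0, 2, -1, -1], [0, -1, -1, 2, 0], [-1, 0, -1, 0, 2]].
The roots have two lengths (squared-length ratio 2:1); the short ones are alpha_{1,3,4,5}. The associated Dynkin diagram is a chain of 5 nodes with a double edge at one end; the terminal node there is the unique long simple root (C_5), so the type is C_5 (the algebra sp(10)).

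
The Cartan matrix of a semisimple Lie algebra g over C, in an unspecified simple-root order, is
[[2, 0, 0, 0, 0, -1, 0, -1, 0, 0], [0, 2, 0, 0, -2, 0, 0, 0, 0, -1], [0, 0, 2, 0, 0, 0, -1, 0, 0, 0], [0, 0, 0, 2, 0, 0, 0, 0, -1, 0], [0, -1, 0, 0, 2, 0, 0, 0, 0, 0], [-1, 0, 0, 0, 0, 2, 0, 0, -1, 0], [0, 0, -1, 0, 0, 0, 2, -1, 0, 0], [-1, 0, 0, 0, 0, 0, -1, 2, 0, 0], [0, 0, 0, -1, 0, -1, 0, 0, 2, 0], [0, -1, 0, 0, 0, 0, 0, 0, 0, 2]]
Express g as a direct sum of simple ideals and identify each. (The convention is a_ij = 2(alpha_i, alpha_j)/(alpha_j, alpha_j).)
A_7 ⊕ B_3

The diagram associated to this matrix has two connected components: the simple roots {alpha_1, alpha_3, alpha_4, alpha_6, alpha_7, alpha_8, alpha_9} form a chain of 7 nodes with single edges (A_7), and {alpha_2, alpha_5, alpha_10} form a chain of 3 nodes with a double edge at one end; the terminal node there is the unique short simple root (B_3). A semisimple Lie algebra decomposes uniquely as the direct sum of simple ideals, one per connected component of its Dynkin diagram, so g ≅ A_7 ⊕ B_3 (dimension 63 + 21 = 84).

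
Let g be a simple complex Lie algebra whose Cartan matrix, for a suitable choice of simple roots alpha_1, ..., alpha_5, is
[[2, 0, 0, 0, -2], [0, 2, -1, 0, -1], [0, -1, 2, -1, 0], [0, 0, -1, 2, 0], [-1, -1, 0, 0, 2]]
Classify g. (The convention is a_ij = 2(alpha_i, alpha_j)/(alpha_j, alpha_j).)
The matrix has rank 5 with 2's on the diagonal. Reading the off-diagonal entries as Dynkin edges (a single edge where a_ij = a_ji = -1; a double or triple edge where a_ij * a_ji = 2 or 3), the diagram is a chain of 5 nodes with a double edge at one end; the terminal node there is the unique long simple root (C_5). One simple-root ordering that puts it in standard form is (alpha_4, alpha_3, alpha_2, alpha_5, alpha_1). So the algebra is type C_5, i.e. sp(10).

C_5 (sp(10))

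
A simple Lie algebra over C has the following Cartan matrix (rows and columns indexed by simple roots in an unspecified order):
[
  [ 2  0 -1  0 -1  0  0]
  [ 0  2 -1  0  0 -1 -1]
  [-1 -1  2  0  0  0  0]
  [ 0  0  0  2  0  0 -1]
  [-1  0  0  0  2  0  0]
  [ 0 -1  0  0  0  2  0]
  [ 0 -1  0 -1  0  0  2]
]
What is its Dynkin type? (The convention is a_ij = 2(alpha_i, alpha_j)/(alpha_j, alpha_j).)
E_7

The matrix has rank 7 with 2's on the diagonal. Reading the off-diagonal entries as Dynkin edges (a single edge where a_ij = a_ji = -1; a double or triple edge where a_ij * a_ji = 2 or 3), the diagram is a chain of 6 nodes with one extra node attached to the third node from one end (E_7). One simple-root ordering that puts it in standard form is (alpha_4, alpha_6, alpha_7, alpha_2, alpha_3, alpha_1, alpha_5). So the algebra is type E_7.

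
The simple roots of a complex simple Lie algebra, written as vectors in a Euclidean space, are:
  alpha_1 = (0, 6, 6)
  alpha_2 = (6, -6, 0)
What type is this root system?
A_2

Compute the Cartan integers a_ij = 2(alpha_i, alpha_j)/(alpha_j, alpha_j); the resulting 2x2 Cartan matrix is
[[2, -1], [-1, 2]].
All simple roots have the same length, so the diagram is simply laced. The associated Dynkin diagram is a chain of 2 nodes with single edges (A_2), so the type is A_2 (the algebra sl(3)).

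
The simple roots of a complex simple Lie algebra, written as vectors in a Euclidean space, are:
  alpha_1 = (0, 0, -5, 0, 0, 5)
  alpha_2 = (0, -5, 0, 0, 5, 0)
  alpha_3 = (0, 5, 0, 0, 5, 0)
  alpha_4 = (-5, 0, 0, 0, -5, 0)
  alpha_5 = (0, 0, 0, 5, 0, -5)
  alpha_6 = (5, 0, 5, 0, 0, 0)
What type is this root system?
Compute the Cartan integers a_ij = 2(alpha_i, alpha_j)/(alpha_j, alpha_j); the resulting 6x6 Cartan matrix is
[[2, 0, 0, 0, -1, -1], [0, 2, 0, -1, 0, 0], [0, 0, 2, -1, 0, 0], [0, -1, -1, 2, 0, -1], [-1, 0, 0, 0, 2, 0], [-1, 0, 0, -1, 0, 2]].
All simple roots have the same length, so the diagram is simply laced. The associated Dynkin diagram is a chain of 4 nodes with a fork of two nodes at one end (D_6), so the type is D_6 (the algebra so(12)).

D_6 (so(12))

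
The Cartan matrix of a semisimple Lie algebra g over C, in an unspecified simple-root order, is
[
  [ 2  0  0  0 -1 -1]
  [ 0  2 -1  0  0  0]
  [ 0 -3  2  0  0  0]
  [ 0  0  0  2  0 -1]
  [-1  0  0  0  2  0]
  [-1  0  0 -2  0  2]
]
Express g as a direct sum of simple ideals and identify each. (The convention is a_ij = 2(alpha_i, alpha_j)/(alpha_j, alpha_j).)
type B_4 + type G_2

The diagram associated to this matrix has two connected components: the simple roots {alpha_1, alpha_4, alpha_5, alpha_6} form a chain of 4 nodes with a double edge at one end; the terminal node there is the unique short simple root (B_4), and {alpha_2, alpha_3} form two nodes joined by a triple edge (G_2). A semisimple Lie algebra decomposes uniquely as the direct sum of simple ideals, one per connected component of its Dynkin diagram, so g ≅ B_4 ⊕ G_2 (dimension 36 + 14 = 50).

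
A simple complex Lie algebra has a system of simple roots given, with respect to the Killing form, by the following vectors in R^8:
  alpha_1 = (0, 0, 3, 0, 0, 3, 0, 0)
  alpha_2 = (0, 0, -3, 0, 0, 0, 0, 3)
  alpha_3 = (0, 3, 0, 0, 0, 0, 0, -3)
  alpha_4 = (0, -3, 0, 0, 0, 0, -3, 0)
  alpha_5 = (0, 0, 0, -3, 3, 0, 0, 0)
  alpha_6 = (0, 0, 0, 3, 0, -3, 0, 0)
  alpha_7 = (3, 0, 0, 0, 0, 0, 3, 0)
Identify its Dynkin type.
A_7

Compute the Cartan integers a_ij = 2(alpha_i, alpha_j)/(alpha_j, alpha_j); the resulting 7x7 Cartan matrix is
[[2, -1, 0, 0, 0, -1, 0], [-1, 2, -1, 0, 0, 0, 0], [0, -1, 2, -1, 0, 0, 0], [0, 0, -1, 2, 0, 0, -1], [0, 0, 0, 0, 2, -1, 0], [-1, 0, 0, 0, -1, 2, 0], [0, 0, 0, -1, 0, 0, 2]].
All simple roots have the same length, so the diagram is simply laced. The associated Dynkin diagram is a chain of 7 nodes with single edges (A_7), so the type is A_7 (the algebra sl(8)).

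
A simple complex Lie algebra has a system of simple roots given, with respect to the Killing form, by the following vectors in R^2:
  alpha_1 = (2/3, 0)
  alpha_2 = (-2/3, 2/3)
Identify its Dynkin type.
type B_2

Compute the Cartan integers a_ij = 2(alpha_i, alpha_j)/(alpha_j, alpha_j); the resulting 2x2 Cartan matrix is
[[2, -1], [-2, 2]].
The roots have two lengths (squared-length ratio 2:1); the short ones are alpha_{1}. The associated Dynkin diagram is a chain of 2 nodes with a double edge at one end; the terminal node there is the unique short simple root (B_2), so the type is B_2 (the algebra so(5)).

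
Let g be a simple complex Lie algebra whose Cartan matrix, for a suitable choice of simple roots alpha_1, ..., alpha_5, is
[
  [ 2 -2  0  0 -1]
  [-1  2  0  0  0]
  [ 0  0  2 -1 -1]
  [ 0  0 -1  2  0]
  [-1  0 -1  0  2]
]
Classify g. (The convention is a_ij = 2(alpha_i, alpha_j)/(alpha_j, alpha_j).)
The matrix has rank 5 with 2's on the diagonal. Reading the off-diagonal entries as Dynkin edges (a single edge where a_ij = a_ji = -1; a double or triple edge where a_ij * a_ji = 2 or 3), the diagram is a chain of 5 nodes with a double edge at one end; the terminal node there is the unique short simple root (B_5). One simple-root ordering that puts it in standard form is (alpha_4, alpha_3, alpha_5, alpha_1, alpha_2). So the algebra is type B_5, i.e. so(11).

B_5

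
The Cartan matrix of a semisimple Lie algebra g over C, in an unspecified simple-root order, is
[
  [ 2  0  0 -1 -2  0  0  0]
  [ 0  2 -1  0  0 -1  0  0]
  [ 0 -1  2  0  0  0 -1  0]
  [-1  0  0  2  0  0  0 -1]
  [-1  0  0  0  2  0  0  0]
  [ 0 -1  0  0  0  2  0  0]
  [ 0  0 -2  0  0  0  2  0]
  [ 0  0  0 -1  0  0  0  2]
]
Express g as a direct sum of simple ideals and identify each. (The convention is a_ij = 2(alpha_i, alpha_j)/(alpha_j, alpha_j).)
The diagram associated to this matrix has two connected components: the simple roots {alpha_1, alpha_4, alpha_5, alpha_8} form a chain of 4 nodes with a double edge at one end; the terminal node there is the unique short simple root (B_4), and {alpha_2, alpha_3, alpha_6, alpha_7} form a chain of 4 nodes with a double edge at one end; the terminal node there is the unique long simple root (C_4). A semisimple Lie algebra decomposes uniquely as the direct sum of simple ideals, one per connected component of its Dynkin diagram, so g ≅ B_4 ⊕ C_4 (dimension 36 + 36 = 72).

B_4 (so(9)) ⊕ C_4 (sp(8))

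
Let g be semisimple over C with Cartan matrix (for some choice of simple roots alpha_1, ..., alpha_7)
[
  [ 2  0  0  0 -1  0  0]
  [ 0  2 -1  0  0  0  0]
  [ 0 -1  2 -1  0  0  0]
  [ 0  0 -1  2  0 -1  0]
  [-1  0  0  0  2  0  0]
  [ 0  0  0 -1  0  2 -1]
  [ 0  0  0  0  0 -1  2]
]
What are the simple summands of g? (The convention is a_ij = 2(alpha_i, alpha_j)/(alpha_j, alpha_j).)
The diagram associated to this matrix has two connected components: the simple roots {alpha_1, alpha_5} form a chain of 2 nodes with single edges (A_2), and {alpha_2, alpha_3, alpha_4, alpha_6, alpha_7} form a chain of 5 nodes with single edges (A_5). A semisimple Lie algebra decomposes uniquely as the direct sum of simple ideals, one per connected component of its Dynkin diagram, so g ≅ A_2 ⊕ A_5 (dimension 8 + 35 = 43).

type A_2 + type A_5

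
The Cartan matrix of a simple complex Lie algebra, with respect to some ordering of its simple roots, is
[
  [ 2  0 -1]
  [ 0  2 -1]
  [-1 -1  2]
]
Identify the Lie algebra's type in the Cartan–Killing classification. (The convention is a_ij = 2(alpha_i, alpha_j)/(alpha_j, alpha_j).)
The matrix has rank 3 with 2's on the diagonal. Reading the off-diagonal entries as Dynkin edges (a single edge where a_ij = a_ji = -1; a double or triple edge where a_ij * a_ji = 2 or 3), the diagram is a chain of 3 nodes with single edges (A_3). One simple-root ordering that puts it in standard form is (alpha_1, alpha_3, alpha_2). So the algebra is type A_3, i.e. sl(4).

A_3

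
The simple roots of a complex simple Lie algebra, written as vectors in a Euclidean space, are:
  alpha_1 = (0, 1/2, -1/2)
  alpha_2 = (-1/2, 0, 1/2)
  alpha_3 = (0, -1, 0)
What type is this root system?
C_3 (sp(6))

Compute the Cartan integers a_ij = 2(alpha_i, alpha_j)/(alpha_j, alpha_j); the resulting 3x3 Cartan matrix is
[[2, -1, -1], [-1, 2, 0], [-2, 0, 2]].
The roots have two lengths (squared-length ratio 2:1); the short ones are alpha_{1,2}. The associated Dynkin diagram is a chain of 3 nodes with a double edge at one end; the terminal node there is the unique long simple root (C_3), so the type is C_3 (the algebra sp(6)).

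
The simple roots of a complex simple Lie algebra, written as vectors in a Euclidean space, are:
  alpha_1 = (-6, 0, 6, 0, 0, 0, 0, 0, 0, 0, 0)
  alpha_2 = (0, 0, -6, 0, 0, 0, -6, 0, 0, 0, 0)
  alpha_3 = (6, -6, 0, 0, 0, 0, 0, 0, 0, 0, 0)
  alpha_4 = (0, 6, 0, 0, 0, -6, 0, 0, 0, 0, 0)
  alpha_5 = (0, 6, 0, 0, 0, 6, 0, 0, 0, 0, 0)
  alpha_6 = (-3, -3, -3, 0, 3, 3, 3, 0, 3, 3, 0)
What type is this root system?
E6

Compute the Cartan integers a_ij = 2(alpha_i, alpha_j)/(alpha_j, alpha_j); the resulting 6x6 Cartan matrix is
[[2, -1, -1, 0, 0, 0], [-1, 2, 0, 0, 0, 0], [-1, 0, 2, -1, -1, 0], [0, 0, -1, 2, 0, -1], [0, 0, -1, 0, 2, 0], [0, 0, 0, -1, 0, 2]].
All simple roots have the same length, so the diagram is simply laced. The associated Dynkin diagram is a chain of 5 nodes with one extra node attached to the third node from one end (E_6), so the type is E_6.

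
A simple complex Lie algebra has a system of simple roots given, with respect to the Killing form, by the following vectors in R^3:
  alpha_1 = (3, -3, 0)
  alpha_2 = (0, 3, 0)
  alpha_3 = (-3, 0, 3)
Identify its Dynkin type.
Compute the Cartan integers a_ij = 2(alpha_i, alpha_j)/(alpha_j, alpha_j); the resulting 3x3 Cartan matrix is
[[2, -2, -1], [-1, 2, 0], [-1, 0, 2]].
The roots have two lengths (squared-length ratio 2:1); the short ones are alpha_{2}. The associated Dynkin diagram is a chain of 3 nodes with a double edge at one end; the terminal node there is the unique short simple root (B_3), so the type is B_3 (the algebra so(7)).

type B_3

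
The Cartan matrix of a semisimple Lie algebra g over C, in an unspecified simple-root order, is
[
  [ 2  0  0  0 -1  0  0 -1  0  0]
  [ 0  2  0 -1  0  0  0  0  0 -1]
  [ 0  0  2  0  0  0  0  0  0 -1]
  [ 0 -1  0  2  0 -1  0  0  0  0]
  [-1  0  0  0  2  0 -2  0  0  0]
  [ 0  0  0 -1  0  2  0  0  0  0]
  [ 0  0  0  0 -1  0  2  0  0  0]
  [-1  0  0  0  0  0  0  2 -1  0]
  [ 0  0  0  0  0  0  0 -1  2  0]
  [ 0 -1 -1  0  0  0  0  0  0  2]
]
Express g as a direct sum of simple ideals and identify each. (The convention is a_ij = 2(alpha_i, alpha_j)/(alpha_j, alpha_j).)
type A_5 ⊕ type B_5

The diagram associated to this matrix has two connected components: the simple roots {alpha_2, alpha_3, alpha_4, alpha_6, alpha_10} form a chain of 5 nodes with single edges (A_5), and {alpha_1, alpha_5, alpha_7, alpha_8, alpha_9} form a chain of 5 nodes with a double edge at one end; the terminal node there is the unique short simple root (B_5). A semisimple Lie algebra decomposes uniquely as the direct sum of simple ideals, one per connected component of its Dynkin diagram, so g ≅ A_5 ⊕ B_5 (dimension 35 + 55 = 90).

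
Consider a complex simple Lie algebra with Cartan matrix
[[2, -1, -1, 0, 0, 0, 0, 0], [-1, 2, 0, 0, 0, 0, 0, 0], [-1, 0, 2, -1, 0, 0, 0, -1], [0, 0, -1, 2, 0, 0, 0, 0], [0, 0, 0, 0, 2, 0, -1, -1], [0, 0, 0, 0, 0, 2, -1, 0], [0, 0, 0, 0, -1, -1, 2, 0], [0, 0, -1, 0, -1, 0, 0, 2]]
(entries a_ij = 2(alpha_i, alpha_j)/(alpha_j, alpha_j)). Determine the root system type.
The matrix has rank 8 with 2's on the diagonal. Reading the off-diagonal entries as Dynkin edges (a single edge where a_ij = a_ji = -1; a double or triple edge where a_ij * a_ji = 2 or 3), the diagram is a chain of 7 nodes with one extra node attached to the third node from one end (E_8). One simple-root ordering that puts it in standard form is (alpha_2, alpha_4, alpha_1, alpha_3, alpha_8, alpha_5, alpha_7, alpha_6). So the algebra is type E_8.

E_8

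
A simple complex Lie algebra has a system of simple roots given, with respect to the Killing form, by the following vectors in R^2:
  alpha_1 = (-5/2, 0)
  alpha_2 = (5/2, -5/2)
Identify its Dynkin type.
B_2 (so(5))

Compute the Cartan integers a_ij = 2(alpha_i, alpha_j)/(alpha_j, alpha_j); the resulting 2x2 Cartan matrix is
[[2, -1], [-2, 2]].
The roots have two lengths (squared-length ratio 2:1); the short ones are alpha_{1}. The associated Dynkin diagram is a chain of 2 nodes with a double edge at one end; the terminal node there is the unique short simple root (B_2), so the type is B_2 (the algebra so(5)).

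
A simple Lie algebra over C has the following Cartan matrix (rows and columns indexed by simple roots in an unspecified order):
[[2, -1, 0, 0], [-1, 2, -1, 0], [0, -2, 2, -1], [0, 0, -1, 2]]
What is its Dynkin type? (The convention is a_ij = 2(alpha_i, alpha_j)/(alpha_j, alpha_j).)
The matrix has rank 4 with 2's on the diagonal. Reading the off-diagonal entries as Dynkin edges (a single edge where a_ij = a_ji = -1; a double or triple edge where a_ij * a_ji = 2 or 3), the diagram is a chain of 4 nodes with a double edge between the middle two (F_4). One simple-root ordering that puts it in standard form is (alpha_4, alpha_3, alpha_2, alpha_1). So the algebra is type F_4.

F_4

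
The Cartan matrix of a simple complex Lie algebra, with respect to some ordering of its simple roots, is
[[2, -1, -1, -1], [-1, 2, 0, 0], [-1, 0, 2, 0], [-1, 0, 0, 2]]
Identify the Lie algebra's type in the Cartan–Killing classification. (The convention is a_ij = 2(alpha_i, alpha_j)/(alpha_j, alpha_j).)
The matrix has rank 4 with 2's on the diagonal. Reading the off-diagonal entries as Dynkin edges (a single edge where a_ij = a_ji = -1; a double or triple edge where a_ij * a_ji = 2 or 3), the diagram is a chain of 2 nodes with a fork of two nodes at one end (D_4). One simple-root ordering that puts it in standard form is (alpha_3, alpha_1, alpha_4, alpha_2). So the algebra is type D_4, i.e. so(8).

D_4 (so(8))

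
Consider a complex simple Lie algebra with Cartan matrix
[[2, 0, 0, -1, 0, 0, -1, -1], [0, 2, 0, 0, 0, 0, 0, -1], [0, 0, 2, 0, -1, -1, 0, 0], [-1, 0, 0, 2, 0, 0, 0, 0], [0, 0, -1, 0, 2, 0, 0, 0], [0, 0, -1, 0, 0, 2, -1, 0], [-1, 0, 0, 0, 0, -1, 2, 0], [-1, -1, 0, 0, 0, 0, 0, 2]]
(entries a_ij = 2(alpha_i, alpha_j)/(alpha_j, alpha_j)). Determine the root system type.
type E_8

The matrix has rank 8 with 2's on the diagonal. Reading the off-diagonal entries as Dynkin edges (a single edge where a_ij = a_ji = -1; a double or triple edge where a_ij * a_ji = 2 or 3), the diagram is a chain of 7 nodes with one extra node attached to the third node from one end (E_8). One simple-root ordering that puts it in standard form is (alpha_2, alpha_4, alpha_8, alpha_1, alpha_7, alpha_6, alpha_3, alpha_5). So the algebra is type E_8.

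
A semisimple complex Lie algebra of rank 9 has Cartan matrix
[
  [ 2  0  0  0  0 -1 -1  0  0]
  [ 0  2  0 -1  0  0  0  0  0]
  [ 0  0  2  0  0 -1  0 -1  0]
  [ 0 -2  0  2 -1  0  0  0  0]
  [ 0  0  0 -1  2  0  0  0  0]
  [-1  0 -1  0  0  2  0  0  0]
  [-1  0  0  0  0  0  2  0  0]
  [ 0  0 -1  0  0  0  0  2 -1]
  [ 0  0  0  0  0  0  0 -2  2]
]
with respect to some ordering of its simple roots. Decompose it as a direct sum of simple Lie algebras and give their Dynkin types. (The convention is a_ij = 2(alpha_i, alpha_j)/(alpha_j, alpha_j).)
B_3 ⊕ C_6

The diagram associated to this matrix has two connected components: the simple roots {alpha_2, alpha_4, alpha_5} form a chain of 3 nodes with a double edge at one end; the terminal node there is the unique short simple root (B_3), and {alpha_1, alpha_3, alpha_6, alpha_7, alpha_8, alpha_9} form a chain of 6 nodes with a double edge at one end; the terminal node there is the unique long simple root (C_6). A semisimple Lie algebra decomposes uniquely as the direct sum of simple ideals, one per connected component of its Dynkin diagram, so g ≅ B_3 ⊕ C_6 (dimension 21 + 78 = 99).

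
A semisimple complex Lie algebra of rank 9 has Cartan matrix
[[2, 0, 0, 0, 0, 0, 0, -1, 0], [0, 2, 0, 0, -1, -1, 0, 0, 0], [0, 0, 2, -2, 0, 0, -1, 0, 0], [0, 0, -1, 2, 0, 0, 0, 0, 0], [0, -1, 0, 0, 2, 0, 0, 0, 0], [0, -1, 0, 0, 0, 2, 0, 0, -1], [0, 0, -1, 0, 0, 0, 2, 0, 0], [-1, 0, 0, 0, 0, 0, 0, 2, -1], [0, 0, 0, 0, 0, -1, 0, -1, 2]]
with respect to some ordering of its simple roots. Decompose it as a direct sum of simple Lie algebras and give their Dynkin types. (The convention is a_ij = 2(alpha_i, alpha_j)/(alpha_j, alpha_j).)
A_6 + B_3

The diagram associated to this matrix has two connected components: the simple roots {alpha_1, alpha_2, alpha_5, alpha_6, alpha_8, alpha_9} form a chain of 6 nodes with single edges (A_6), and {alpha_3, alpha_4, alpha_7} form a chain of 3 nodes with a double edge at one end; the terminal node there is the unique short simple root (B_3). A semisimple Lie algebra decomposes uniquely as the direct sum of simple ideals, one per connected component of its Dynkin diagram, so g ≅ A_6 ⊕ B_3 (dimension 48 + 21 = 69).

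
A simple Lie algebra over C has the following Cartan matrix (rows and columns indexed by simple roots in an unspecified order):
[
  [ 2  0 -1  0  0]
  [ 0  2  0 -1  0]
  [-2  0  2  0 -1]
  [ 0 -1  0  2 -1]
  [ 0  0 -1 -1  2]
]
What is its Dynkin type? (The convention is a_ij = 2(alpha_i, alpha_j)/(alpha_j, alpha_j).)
B5

The matrix has rank 5 with 2's on the diagonal. Reading the off-diagonal entries as Dynkin edges (a single edge where a_ij = a_ji = -1; a double or triple edge where a_ij * a_ji = 2 or 3), the diagram is a chain of 5 nodes with a double edge at one end; the terminal node there is the unique short simple root (B_5). One simple-root ordering that puts it in standard form is (alpha_2, alpha_4, alpha_5, alpha_3, alpha_1). So the algebra is type B_5, i.e. so(11).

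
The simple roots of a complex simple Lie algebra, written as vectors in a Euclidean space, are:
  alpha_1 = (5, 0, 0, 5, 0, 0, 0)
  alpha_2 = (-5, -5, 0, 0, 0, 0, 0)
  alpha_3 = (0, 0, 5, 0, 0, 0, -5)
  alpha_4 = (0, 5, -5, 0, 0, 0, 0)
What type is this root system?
Compute the Cartan integers a_ij = 2(alpha_i, alpha_j)/(alpha_j, alpha_j); the resulting 4x4 Cartan matrix is
[[2, -1, 0, 0], [-1, 2, 0, -1], [0, 0, 2, -1], [0, -1, -1, 2]].
All simple roots have the same length, so the diagram is simply laced. The associated Dynkin diagram is a chain of 4 nodes with single edges (A_4), so the type is A_4 (the algebra sl(5)).

A4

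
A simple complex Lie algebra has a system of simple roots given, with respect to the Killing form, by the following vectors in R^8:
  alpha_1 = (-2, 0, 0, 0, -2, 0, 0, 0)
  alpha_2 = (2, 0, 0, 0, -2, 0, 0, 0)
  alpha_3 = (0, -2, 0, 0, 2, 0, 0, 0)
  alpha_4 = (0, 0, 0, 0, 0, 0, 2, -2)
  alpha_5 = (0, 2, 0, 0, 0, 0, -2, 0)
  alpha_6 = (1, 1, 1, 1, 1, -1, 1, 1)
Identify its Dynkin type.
Compute the Cartan integers a_ij = 2(alpha_i, alpha_j)/(alpha_j, alpha_j); the resulting 6x6 Cartan matrix is
[[2, 0, -1, 0, 0, -1], [0, 2, -1, 0, 0, 0], [-1, -1, 2, 0, -1, 0], [0, 0, 0, 2, -1, 0], [0, 0, -1, -1, 2, 0], [-1, 0, 0, 0, 0, 2]].
All simple roots have the same length, so the diagram is simply laced. The associated Dynkin diagram is a chain of 5 nodes with one extra node attached to the third node from one end (E_6), so the type is E_6.

type E_6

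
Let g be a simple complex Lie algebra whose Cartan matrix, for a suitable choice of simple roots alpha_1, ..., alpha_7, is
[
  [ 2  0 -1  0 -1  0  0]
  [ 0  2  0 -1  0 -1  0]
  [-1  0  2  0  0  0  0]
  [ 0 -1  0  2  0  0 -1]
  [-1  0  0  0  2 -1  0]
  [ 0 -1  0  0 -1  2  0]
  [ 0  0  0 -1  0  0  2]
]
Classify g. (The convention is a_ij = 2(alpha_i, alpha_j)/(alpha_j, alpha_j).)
A_7 (sl(8))

The matrix has rank 7 with 2's on the diagonal. Reading the off-diagonal entries as Dynkin edges (a single edge where a_ij = a_ji = -1; a double or triple edge where a_ij * a_ji = 2 or 3), the diagram is a chain of 7 nodes with single edges (A_7). One simple-root ordering that puts it in standard form is (alpha_7, alpha_4, alpha_2, alpha_6, alpha_5, alpha_1, alpha_3). So the algebra is type A_7, i.e. sl(8).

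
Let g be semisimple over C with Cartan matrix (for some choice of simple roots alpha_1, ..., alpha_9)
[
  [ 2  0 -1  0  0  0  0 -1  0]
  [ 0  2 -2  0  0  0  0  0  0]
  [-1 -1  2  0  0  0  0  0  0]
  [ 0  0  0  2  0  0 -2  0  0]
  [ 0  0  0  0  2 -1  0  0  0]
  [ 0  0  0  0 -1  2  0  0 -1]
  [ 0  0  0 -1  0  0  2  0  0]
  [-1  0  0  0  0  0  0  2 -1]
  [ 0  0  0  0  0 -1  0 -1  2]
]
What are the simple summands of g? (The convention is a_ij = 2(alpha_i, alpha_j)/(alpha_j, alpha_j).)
The diagram associated to this matrix has two connected components: the simple roots {alpha_4, alpha_7} form a chain of 2 nodes with a double edge at one end; the terminal node there is the unique short simple root (B_2), and {alpha_1, alpha_2, alpha_3, alpha_5, alpha_6, alpha_8, alpha_9} form a chain of 7 nodes with a double edge at one end; the terminal node there is the unique long simple root (C_7). A semisimple Lie algebra decomposes uniquely as the direct sum of simple ideals, one per connected component of its Dynkin diagram, so g ≅ B_2 ⊕ C_7 (dimension 10 + 105 = 115).

B2 + C7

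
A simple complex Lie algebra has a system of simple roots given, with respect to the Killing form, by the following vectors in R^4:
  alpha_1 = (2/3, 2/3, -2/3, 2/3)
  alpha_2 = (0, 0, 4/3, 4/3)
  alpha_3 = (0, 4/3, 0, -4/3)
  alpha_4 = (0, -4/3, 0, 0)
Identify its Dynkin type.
F_4

Compute the Cartan integers a_ij = 2(alpha_i, alpha_j)/(alpha_j, alpha_j); the resulting 4x4 Cartan matrix is
[[2, 0, 0, -1], [0, 2, -1, 0], [0, -1, 2, -2], [-1, 0, -1, 2]].
The roots have two lengths (squared-length ratio 2:1); the short ones are alpha_{1,4}. The associated Dynkin diagram is a chain of 4 nodes with a double edge between the middle two (F_4), so the type is F_4.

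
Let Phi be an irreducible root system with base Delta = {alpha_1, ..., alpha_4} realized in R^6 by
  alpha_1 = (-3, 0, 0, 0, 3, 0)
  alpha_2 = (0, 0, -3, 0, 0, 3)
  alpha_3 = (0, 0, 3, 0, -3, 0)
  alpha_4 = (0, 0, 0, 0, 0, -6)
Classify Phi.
C_4 (sp(8))

Compute the Cartan integers a_ij = 2(alpha_i, alpha_j)/(alpha_j, alpha_j); the resulting 4x4 Cartan matrix is
[[2, 0, -1, 0], [0, 2, -1, -1], [-1, -1, 2, 0], [0, -2, 0, 2]].
The roots have two lengths (squared-length ratio 2:1); the short ones are alpha_{1,2,3}. The associated Dynkin diagram is a chain of 4 nodes with a double edge at one end; the terminal node there is the unique long simple root (C_4), so the type is C_4 (the algebra sp(8)).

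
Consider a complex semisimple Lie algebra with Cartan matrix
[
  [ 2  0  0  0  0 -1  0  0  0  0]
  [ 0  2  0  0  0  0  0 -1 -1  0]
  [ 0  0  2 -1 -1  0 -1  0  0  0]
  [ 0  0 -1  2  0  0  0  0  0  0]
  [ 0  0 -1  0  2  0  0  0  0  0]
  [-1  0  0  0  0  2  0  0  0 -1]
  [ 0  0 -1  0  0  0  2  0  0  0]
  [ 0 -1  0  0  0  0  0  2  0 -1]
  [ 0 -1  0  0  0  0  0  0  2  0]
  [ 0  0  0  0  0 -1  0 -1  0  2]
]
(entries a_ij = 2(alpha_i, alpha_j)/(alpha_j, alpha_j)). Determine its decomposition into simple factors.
A_6 + D_4

The diagram associated to this matrix has two connected components: the simple roots {alpha_1, alpha_2, alpha_6, alpha_8, alpha_9, alpha_10} form a chain of 6 nodes with single edges (A_6), and {alpha_3, alpha_4, alpha_5, alpha_7} form a chain of 2 nodes with a fork of two nodes at one end (D_4). A semisimple Lie algebra decomposes uniquely as the direct sum of simple ideals, one per connected component of its Dynkin diagram, so g ≅ A_6 ⊕ D_4 (dimension 48 + 28 = 76).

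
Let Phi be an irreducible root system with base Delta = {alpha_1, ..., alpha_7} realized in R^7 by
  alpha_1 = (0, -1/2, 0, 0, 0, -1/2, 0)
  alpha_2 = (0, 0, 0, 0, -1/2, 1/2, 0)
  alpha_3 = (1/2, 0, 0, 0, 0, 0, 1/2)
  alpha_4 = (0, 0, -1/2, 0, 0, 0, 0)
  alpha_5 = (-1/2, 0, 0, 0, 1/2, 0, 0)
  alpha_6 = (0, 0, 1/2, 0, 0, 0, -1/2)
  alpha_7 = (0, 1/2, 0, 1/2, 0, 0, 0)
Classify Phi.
B7

Compute the Cartan integers a_ij = 2(alpha_i, alpha_j)/(alpha_j, alpha_j); the resulting 7x7 Cartan matrix is
[[2, -1, 0, 0, 0, 0, -1], [-1, 2, 0, 0, -1, 0, 0], [0, 0, 2, 0, -1, -1, 0], [0, 0, 0, 2, 0, -1, 0], [0, -1, -1, 0, 2, 0, 0], [0, 0, -1, -2, 0, 2, 0], [-1, 0, 0, 0, 0, 0, 2]].
The roots have two lengths (squared-length ratio 2:1); the short ones are alpha_{4}. The associated Dynkin diagram is a chain of 7 nodes with a double edge at one end; the terminal node there is the unique short simple root (B_7), so the type is B_7 (the algebra so(15)).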